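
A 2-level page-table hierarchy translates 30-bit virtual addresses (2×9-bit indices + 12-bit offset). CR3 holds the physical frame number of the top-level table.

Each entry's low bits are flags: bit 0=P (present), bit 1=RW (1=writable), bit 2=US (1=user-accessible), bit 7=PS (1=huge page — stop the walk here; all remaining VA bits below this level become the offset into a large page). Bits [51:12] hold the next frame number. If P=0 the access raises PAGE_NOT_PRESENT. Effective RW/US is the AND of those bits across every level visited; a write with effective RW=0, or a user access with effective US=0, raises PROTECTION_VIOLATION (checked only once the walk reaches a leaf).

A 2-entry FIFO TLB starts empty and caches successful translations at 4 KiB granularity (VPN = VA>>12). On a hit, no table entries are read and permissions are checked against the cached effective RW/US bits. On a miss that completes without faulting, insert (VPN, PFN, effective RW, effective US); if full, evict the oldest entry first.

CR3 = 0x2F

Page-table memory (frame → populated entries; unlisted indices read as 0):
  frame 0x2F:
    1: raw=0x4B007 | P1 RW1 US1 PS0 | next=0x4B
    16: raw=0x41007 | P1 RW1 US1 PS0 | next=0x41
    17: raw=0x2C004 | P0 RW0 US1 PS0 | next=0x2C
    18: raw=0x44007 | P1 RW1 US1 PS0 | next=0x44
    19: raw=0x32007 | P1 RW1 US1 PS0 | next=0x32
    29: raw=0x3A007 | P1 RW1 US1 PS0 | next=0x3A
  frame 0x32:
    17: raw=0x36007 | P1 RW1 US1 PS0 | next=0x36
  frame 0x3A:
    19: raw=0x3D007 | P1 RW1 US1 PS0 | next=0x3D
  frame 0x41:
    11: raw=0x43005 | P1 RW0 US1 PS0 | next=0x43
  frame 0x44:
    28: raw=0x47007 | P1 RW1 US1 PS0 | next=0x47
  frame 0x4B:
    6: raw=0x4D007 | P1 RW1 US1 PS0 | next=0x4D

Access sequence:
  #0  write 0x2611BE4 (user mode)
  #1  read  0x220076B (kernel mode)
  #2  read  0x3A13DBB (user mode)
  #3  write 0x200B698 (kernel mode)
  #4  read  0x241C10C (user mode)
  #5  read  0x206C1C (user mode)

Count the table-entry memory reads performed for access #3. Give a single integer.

Trace:
#0 VA=0x2611BE4 (w,user):
  L0 @0x2F[19] → 0x32007  P=1,RW=1,US=1,PS=0
  L1 @0x32[17] → 0x36007  P=1,RW=1,US=1,PS=0
  ✓ 0x36BE4  — 2 lookups
#1 VA=0x220076B (r,kernel):
  L0 @0x2F[17] → 0x2C004  P=0,RW=0,US=1,PS=0
  ✗ PAGE_NOT_PRESENT  [1 reads]
#2 VA=0x3A13DBB (r,user):
  L0 @0x2F[29] → 0x3A007  P=1,RW=1,US=1,PS=0
  L1 @0x3A[19] → 0x3D007  P=1,RW=1,US=1,PS=0
  ✓ 0x3DDBB  — 2 lookups
#3 VA=0x200B698 (w,kernel):
  L0 @0x2F[16] → 0x41007  P=1,RW=1,US=1,PS=0
  L1 @0x41[11] → 0x43005  P=1,RW=0,US=1,PS=0
  ✗ PROTECTION_VIOLATION  [2 reads]
#4 VA=0x241C10C (r,user):
  L0 @0x2F[18] → 0x44007  P=1,RW=1,US=1,PS=0
  L1 @0x44[28] → 0x47007  P=1,RW=1,US=1,PS=0
  ✓ 0x4710C  — 2 lookups
#5 VA=0x206C1C (r,user):
  L0 @0x2F[1] → 0x4B007  P=1,RW=1,US=1,PS=0
  L1 @0x4B[6] → 0x4D007  P=1,RW=1,US=1,PS=0
  ✓ 0x4DC1C  — 2 lookups

Entries read for #3: 2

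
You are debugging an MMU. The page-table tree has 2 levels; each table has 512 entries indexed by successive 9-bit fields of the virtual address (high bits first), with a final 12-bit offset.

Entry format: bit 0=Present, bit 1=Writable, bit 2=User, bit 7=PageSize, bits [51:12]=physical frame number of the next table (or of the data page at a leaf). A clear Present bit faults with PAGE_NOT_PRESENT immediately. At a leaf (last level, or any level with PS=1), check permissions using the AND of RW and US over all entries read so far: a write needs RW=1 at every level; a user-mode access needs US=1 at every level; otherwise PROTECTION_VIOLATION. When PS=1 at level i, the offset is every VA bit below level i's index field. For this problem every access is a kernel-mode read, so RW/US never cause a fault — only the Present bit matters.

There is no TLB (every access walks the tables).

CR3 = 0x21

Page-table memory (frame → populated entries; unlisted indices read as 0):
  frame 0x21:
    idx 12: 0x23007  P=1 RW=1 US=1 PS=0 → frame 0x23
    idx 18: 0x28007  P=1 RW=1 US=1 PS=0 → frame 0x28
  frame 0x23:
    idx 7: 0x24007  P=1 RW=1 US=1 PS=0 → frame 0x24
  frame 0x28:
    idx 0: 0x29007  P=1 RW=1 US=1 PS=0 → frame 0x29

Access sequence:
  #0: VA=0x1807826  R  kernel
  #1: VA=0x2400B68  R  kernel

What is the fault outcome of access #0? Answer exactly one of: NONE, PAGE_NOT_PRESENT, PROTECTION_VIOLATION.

Trace:
#0 VA=0x1807826 (r,kernel):
  [0] read 0x21 idx=12: raw=0x23007 flags P=1 W=1 U=1 S=0
  [1] read 0x23 idx=7: raw=0x24007 flags P=1 W=1 U=1 S=0
  ⇒ phys 0x24826  [2 reads]
#1 VA=0x2400B68 (r,kernel):
  [0] read 0x21 idx=18: raw=0x28007 flags P=1 W=1 U=1 S=0
  [1] read 0x28 idx=0: raw=0x29007 flags P=1 W=1 U=1 S=0
  ⇒ phys 0x29B68  [2 reads]

Access #0 fault: NONE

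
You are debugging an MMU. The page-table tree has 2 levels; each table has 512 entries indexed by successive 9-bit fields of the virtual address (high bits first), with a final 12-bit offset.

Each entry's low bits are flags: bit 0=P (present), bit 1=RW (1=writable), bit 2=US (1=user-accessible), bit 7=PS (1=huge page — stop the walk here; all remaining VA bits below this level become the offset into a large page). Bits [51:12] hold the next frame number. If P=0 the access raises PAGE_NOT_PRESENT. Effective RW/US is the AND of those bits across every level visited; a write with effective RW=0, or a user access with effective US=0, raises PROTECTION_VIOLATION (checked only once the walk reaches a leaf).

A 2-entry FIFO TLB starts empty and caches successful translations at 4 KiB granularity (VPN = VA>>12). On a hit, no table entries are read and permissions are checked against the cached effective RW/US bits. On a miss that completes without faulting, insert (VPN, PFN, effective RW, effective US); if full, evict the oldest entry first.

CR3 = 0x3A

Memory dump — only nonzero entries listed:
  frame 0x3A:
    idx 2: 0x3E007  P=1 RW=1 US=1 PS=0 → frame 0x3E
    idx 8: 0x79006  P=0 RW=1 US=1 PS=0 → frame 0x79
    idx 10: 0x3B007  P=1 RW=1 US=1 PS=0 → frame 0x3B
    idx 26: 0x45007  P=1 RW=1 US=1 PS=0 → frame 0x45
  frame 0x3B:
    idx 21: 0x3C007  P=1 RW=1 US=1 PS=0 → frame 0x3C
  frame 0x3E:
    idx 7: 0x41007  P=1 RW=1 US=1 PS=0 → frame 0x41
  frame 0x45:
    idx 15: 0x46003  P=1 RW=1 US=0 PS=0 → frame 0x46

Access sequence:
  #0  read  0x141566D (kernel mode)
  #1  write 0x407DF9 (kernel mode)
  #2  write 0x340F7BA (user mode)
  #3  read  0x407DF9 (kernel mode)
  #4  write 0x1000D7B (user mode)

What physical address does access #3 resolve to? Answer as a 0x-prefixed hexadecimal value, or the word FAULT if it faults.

Per-access translation:
#0 VA=0x141566D (r,kernel):
  L0: frame=0x3A idx=10 entry=0x3B007 [P=1 RW=1 US=1 PS=0]
  L1: frame=0x3B idx=21 entry=0x3C007 [P=1 RW=1 US=1 PS=0]
  ✓ 0x3C66D  — 2 lookups
#1 VA=0x407DF9 (w,kernel):
  L0: frame=0x3A idx=2 entry=0x3E007 [P=1 RW=1 US=1 PS=0]
  L1: frame=0x3E idx=7 entry=0x41007 [P=1 RW=1 US=1 PS=0]
  ✓ 0x41DF9  — 2 lookups
#2 VA=0x340F7BA (w,user):
  L0: frame=0x3A idx=26 entry=0x45007 [P=1 RW=1 US=1 PS=0]
  L1: frame=0x45 idx=15 entry=0x46003 [P=1 RW=1 US=0 PS=0]
  ✗ PROTECTION_VIOLATION  [2 reads]
#3 VA=0x407DF9 (r,kernel):
  TLB hit vpn=0x407 → PA=0x41DF9
#4 VA=0x1000D7B (w,user):
  L0: frame=0x3A idx=8 entry=0x79006 [P=0 RW=1 US=1 PS=0]
  ✗ PAGE_NOT_PRESENT  [1 reads]

Access #3 PA: 0x41DF9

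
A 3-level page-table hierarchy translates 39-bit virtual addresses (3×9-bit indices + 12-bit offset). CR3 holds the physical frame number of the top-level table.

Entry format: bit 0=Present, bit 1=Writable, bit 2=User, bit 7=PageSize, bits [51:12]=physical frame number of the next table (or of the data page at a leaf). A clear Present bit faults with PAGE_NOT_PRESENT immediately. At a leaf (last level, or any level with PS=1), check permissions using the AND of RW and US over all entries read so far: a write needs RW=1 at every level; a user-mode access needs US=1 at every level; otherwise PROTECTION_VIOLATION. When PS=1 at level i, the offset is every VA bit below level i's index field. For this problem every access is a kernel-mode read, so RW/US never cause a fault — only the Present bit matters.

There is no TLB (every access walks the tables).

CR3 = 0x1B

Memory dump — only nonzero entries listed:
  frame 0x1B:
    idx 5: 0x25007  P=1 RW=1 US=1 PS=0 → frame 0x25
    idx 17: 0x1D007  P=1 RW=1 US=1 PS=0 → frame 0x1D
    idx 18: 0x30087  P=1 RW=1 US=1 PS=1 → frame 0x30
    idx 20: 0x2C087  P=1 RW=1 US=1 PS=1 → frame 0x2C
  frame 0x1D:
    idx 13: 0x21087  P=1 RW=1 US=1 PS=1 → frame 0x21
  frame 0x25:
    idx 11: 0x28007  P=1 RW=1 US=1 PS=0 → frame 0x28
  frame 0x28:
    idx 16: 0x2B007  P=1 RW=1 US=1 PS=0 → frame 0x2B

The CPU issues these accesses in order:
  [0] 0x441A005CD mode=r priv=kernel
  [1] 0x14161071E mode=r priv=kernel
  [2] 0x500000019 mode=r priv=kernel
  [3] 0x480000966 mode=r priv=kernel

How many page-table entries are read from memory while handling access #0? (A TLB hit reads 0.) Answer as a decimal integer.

Walk each access:
#0 VA=0x441A005CD (r,kernel):
  L0: frame=0x1B idx=17 entry=0x1D007 [P=1 RW=1 US=1 PS=0]
  L1: frame=0x1D idx=13 entry=0x21087 [P=1 RW=1 US=1 PS=1]
  ⇒ phys 0x215CD (huge @L1)  [2 reads]
#1 VA=0x14161071E (r,kernel):
  L0: frame=0x1B idx=5 entry=0x25007 [P=1 RW=1 US=1 PS=0]
  L1: frame=0x25 idx=11 entry=0x28007 [P=1 RW=1 US=1 PS=0]
  L2: frame=0x28 idx=16 entry=0x2B007 [P=1 RW=1 US=1 PS=0]
  ⇒ phys 0x2B71E  [3 reads]
#2 VA=0x500000019 (r,kernel):
  L0: frame=0x1B idx=20 entry=0x2C087 [P=1 RW=1 US=1 PS=1]
  ⇒ phys 0x2C019 (huge @L0)  [1 reads]
#3 VA=0x480000966 (r,kernel):
  L0: frame=0x1B idx=18 entry=0x30087 [P=1 RW=1 US=1 PS=1]
  ⇒ phys 0x30966 (huge @L0)  [1 reads]

Entries read for #0: 2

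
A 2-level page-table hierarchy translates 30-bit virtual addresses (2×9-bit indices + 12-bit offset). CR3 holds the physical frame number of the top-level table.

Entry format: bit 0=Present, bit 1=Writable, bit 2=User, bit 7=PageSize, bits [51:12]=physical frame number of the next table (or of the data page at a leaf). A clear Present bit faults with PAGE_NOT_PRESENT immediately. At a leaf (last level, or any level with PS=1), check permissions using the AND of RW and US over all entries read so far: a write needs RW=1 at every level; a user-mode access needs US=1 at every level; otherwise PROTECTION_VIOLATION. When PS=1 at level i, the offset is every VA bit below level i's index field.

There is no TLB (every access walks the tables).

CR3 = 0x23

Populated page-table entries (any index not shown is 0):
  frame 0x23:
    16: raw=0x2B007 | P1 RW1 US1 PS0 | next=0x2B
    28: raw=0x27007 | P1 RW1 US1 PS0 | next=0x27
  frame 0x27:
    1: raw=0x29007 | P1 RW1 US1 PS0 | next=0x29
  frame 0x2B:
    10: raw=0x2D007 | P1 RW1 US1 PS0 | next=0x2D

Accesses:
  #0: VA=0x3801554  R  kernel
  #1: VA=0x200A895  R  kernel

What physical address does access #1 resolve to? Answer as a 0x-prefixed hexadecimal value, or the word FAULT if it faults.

Walk each access:
#0 VA=0x3801554 (r,kernel):
  [0] read 0x23 idx=28: raw=0x27007 flags P=1 W=1 U=1 S=0
  [1] read 0x27 idx=1: raw=0x29007 flags P=1 W=1 U=1 S=0
  ✓ 0x29554  — 2 lookups
#1 VA=0x200A895 (r,kernel):
  [0] read 0x23 idx=16: raw=0x2B007 flags P=1 W=1 U=1 S=0
  [1] read 0x2B idx=10: raw=0x2D007 flags P=1 W=1 U=1 S=0
  ✓ 0x2D895  — 2 lookups

Access #1 PA: 0x2D895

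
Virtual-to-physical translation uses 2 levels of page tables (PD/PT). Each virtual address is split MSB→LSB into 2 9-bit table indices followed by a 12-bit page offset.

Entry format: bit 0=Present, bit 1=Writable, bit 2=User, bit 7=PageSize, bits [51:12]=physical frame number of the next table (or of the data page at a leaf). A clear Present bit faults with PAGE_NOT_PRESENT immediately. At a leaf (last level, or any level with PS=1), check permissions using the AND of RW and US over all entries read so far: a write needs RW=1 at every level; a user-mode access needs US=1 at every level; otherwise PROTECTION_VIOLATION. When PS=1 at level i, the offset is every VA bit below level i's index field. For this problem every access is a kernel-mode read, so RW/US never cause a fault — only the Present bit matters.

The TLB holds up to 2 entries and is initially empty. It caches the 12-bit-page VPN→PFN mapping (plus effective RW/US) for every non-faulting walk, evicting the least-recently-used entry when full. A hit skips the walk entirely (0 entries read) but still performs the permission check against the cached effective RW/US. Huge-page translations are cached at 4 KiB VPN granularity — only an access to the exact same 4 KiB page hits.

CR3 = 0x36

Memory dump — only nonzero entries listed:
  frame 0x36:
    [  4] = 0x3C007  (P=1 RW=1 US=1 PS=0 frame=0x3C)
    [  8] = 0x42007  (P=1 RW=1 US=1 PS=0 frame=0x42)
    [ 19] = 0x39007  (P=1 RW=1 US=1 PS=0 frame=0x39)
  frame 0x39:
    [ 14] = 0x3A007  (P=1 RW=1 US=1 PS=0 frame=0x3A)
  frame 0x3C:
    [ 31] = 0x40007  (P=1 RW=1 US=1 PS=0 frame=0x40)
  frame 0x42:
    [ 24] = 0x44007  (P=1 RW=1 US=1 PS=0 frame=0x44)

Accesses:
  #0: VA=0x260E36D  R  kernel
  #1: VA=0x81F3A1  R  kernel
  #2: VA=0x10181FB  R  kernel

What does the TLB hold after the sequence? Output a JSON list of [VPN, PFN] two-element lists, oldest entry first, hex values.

Trace:
#0 VA=0x260E36D (r,kernel):
  L0 @0x36[19] → 0x39007  P=1,RW=1,US=1,PS=0
  L1 @0x39[14] → 0x3A007  P=1,RW=1,US=1,PS=0
  ✓ 0x3A36D  — 2 lookups
#1 VA=0x81F3A1 (r,kernel):
  L0 @0x36[4] → 0x3C007  P=1,RW=1,US=1,PS=0
  L1 @0x3C[31] → 0x40007  P=1,RW=1,US=1,PS=0
  ✓ 0x403A1  — 2 lookups
#2 VA=0x10181FB (r,kernel):
  L0 @0x36[8] → 0x42007  P=1,RW=1,US=1,PS=0
  L1 @0x42[24] → 0x44007  P=1,RW=1,US=1,PS=0
  ✓ 0x441FB  — 2 lookups

TLB: [["0x81F", "0x40"], ["0x1018", "0x44"]]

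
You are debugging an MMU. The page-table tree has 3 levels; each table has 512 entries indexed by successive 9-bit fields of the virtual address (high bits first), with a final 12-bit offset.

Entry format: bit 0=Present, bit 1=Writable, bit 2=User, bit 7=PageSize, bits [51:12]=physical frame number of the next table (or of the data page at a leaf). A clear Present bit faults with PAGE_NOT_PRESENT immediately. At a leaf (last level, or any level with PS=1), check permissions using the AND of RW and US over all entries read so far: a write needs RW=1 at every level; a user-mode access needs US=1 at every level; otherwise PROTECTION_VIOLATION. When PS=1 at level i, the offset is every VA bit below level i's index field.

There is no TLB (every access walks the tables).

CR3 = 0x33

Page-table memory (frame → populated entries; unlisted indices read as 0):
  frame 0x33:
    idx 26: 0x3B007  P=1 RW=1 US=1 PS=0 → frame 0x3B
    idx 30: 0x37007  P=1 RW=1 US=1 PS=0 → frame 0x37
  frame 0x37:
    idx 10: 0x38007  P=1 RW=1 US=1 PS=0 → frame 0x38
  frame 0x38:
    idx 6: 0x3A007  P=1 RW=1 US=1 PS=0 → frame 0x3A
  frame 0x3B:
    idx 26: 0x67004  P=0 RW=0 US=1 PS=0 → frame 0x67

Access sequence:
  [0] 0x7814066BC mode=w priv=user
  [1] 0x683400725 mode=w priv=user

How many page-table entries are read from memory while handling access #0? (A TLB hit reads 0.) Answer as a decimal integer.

Trace:
#0 VA=0x7814066BC (w,user):
  [0] read 0x33 idx=30: raw=0x37007 flags P=1 W=1 U=1 S=0
  [1] read 0x37 idx=10: raw=0x38007 flags P=1 W=1 U=1 S=0
  [2] read 0x38 idx=6: raw=0x3A007 flags P=1 W=1 U=1 S=0
  ⇒ phys 0x3A6BC  [3 reads]
#1 VA=0x683400725 (w,user):
  [0] read 0x33 idx=26: raw=0x3B007 flags P=1 W=1 U=1 S=0
  [1] read 0x3B idx=26: raw=0x67004 flags P=0 W=0 U=1 S=0
  ✗ PAGE_NOT_PRESENT  [2 reads]

Entries read for #0: 3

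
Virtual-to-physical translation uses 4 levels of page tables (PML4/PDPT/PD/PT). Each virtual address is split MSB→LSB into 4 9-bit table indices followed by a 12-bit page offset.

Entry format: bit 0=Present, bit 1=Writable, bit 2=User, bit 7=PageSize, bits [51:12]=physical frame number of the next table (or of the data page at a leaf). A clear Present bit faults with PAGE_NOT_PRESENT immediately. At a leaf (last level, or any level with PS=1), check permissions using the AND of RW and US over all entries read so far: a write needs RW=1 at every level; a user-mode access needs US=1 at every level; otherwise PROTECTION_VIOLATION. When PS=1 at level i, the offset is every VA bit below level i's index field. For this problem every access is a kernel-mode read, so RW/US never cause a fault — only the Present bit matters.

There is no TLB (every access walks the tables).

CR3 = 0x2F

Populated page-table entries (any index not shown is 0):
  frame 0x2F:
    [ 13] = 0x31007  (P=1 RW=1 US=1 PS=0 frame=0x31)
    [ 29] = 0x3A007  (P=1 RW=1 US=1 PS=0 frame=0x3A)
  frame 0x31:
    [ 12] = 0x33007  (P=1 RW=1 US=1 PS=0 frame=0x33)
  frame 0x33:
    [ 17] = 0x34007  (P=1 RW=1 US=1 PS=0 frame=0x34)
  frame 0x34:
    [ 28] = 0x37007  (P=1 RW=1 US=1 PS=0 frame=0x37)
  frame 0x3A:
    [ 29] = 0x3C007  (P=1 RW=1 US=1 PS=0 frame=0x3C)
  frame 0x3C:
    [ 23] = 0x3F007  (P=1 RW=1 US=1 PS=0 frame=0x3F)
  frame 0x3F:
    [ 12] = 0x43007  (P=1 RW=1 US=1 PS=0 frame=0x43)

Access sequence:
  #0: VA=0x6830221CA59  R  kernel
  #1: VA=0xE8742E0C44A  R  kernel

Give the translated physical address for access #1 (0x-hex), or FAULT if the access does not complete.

Per-access translation:
#0 VA=0x6830221CA59 (r,kernel):
  L0 @0x2F[13] → 0x31007  P=1,RW=1,US=1,PS=0
  L1 @0x31[12] → 0x33007  P=1,RW=1,US=1,PS=0
  L2 @0x33[17] → 0x34007  P=1,RW=1,US=1,PS=0
  L3 @0x34[28] → 0x37007  P=1,RW=1,US=1,PS=0
  → PA=0x37A59  (4 entries read)
#1 VA=0xE8742E0C44A (r,kernel):
  L0 @0x2F[29] → 0x3A007  P=1,RW=1,US=1,PS=0
  L1 @0x3A[29] → 0x3C007  P=1,RW=1,US=1,PS=0
  L2 @0x3C[23] → 0x3F007  P=1,RW=1,US=1,PS=0
  L3 @0x3F[12] → 0x43007  P=1,RW=1,US=1,PS=0
  → PA=0x4344A  (4 entries read)

Access #1 PA: 0x4344A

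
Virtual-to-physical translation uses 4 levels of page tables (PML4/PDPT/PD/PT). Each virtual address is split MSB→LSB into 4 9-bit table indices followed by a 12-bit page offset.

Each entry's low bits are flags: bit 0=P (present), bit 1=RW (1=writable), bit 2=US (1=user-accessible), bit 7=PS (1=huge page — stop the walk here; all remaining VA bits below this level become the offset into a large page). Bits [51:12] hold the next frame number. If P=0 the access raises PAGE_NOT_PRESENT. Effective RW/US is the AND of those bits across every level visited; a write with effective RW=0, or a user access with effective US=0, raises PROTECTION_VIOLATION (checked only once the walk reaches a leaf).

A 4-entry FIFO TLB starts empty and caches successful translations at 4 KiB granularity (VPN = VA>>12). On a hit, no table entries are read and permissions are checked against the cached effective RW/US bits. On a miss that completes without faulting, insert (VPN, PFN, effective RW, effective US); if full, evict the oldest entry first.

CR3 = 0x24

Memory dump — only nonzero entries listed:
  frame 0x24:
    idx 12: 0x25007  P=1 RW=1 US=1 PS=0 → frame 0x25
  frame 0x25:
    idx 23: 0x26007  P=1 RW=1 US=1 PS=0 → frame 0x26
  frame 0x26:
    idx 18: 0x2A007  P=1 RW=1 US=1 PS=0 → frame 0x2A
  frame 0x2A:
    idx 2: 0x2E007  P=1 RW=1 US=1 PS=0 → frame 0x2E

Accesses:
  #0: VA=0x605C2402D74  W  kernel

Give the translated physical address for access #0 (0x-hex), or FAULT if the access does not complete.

Walk each access:
#0 VA=0x605C2402D74 (w,kernel):
  [0] read 0x24 idx=12: raw=0x25007 flags P=1 W=1 U=1 S=0
  [1] read 0x25 idx=23: raw=0x26007 flags P=1 W=1 U=1 S=0
  [2] read 0x26 idx=18: raw=0x2A007 flags P=1 W=1 U=1 S=0
  [3] read 0x2A idx=2: raw=0x2E007 flags P=1 W=1 U=1 S=0
  ⇒ phys 0x2ED74  [4 reads]

Access #0 PA: 0x2ED74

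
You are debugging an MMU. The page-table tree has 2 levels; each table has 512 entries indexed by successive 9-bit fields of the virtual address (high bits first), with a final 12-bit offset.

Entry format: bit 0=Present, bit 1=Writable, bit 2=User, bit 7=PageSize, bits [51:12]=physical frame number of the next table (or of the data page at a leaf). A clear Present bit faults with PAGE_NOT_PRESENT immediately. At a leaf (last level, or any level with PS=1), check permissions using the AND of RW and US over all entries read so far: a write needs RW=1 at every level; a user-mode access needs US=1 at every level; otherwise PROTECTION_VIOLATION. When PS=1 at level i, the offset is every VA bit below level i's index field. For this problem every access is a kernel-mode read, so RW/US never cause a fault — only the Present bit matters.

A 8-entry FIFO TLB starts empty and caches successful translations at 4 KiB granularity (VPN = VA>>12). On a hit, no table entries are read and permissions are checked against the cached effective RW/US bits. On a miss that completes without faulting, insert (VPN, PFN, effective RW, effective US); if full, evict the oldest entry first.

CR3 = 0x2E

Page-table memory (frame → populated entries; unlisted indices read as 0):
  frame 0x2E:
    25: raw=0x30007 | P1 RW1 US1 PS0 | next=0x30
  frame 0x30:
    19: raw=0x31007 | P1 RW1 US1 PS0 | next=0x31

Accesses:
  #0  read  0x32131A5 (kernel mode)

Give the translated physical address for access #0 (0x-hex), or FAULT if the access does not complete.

Trace:
#0 VA=0x32131A5 (r,kernel):
  [0] read 0x2E idx=25: raw=0x30007 flags P=1 W=1 U=1 S=0
  [1] read 0x30 idx=19: raw=0x31007 flags P=1 W=1 U=1 S=0
  → PA=0x311A5  (2 entries read)

Access #0 PA: 0x311A5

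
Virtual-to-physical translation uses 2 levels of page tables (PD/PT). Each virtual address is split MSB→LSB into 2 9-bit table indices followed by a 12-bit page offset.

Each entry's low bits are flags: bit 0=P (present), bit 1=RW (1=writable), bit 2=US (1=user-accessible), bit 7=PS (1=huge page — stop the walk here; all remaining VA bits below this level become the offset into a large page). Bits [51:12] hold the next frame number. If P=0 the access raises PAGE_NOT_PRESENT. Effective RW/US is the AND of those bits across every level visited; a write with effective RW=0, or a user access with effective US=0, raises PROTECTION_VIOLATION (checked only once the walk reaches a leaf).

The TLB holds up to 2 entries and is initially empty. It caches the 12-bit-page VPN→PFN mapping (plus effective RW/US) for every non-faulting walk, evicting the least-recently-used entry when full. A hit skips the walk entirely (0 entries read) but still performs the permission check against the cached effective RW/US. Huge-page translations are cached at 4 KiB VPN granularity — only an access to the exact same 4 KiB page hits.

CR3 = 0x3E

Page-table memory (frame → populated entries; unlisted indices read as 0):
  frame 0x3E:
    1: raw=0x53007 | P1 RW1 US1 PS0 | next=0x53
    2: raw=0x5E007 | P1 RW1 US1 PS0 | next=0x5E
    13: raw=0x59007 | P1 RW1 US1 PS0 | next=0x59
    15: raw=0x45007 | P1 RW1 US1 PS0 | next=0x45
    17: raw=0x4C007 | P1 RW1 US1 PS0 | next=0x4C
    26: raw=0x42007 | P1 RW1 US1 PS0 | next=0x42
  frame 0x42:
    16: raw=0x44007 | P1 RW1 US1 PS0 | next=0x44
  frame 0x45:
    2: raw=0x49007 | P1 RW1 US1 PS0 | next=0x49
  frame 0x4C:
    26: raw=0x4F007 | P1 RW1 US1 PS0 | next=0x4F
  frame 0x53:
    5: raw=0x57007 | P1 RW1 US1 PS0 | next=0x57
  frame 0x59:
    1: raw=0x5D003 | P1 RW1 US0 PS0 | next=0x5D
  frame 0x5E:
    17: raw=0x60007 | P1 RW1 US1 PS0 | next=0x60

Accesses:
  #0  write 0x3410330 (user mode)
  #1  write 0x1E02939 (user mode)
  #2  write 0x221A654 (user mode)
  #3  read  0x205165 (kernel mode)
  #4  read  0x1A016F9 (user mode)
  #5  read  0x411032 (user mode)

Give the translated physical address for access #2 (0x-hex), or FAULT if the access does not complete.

Per-access translation:
#0 VA=0x3410330 (w,user):
  L0 @0x3E[26] → 0x42007  P=1,RW=1,US=1,PS=0
  L1 @0x42[16] → 0x44007  P=1,RW=1,US=1,PS=0
  ⇒ phys 0x44330  [2 reads]
#1 VA=0x1E02939 (w,user):
  L0 @0x3E[15] → 0x45007  P=1,RW=1,US=1,PS=0
  L1 @0x45[2] → 0x49007  P=1,RW=1,US=1,PS=0
  ⇒ phys 0x49939  [2 reads]
#2 VA=0x221A654 (w,user):
  L0 @0x3E[17] → 0x4C007  P=1,RW=1,US=1,PS=0
  L1 @0x4C[26] → 0x4F007  P=1,RW=1,US=1,PS=0
  ⇒ phys 0x4F654  [2 reads]
#3 VA=0x205165 (r,kernel):
  L0 @0x3E[1] → 0x53007  P=1,RW=1,US=1,PS=0
  L1 @0x53[5] → 0x57007  P=1,RW=1,US=1,PS=0
  ⇒ phys 0x57165  [2 reads]
#4 VA=0x1A016F9 (r,user):
  L0 @0x3E[13] → 0x59007  P=1,RW=1,US=1,PS=0
  L1 @0x59[1] → 0x5D003  P=1,RW=1,US=0,PS=0
  → PROTECTION_VIOLATION  (2 entries read)
#5 VA=0x411032 (r,user):
  L0 @0x3E[2] → 0x5E007  P=1,RW=1,US=1,PS=0
  L1 @0x5E[17] → 0x60007  P=1,RW=1,US=1,PS=0
  ⇒ phys 0x60032  [2 reads]

Access #2 PA: 0x4F654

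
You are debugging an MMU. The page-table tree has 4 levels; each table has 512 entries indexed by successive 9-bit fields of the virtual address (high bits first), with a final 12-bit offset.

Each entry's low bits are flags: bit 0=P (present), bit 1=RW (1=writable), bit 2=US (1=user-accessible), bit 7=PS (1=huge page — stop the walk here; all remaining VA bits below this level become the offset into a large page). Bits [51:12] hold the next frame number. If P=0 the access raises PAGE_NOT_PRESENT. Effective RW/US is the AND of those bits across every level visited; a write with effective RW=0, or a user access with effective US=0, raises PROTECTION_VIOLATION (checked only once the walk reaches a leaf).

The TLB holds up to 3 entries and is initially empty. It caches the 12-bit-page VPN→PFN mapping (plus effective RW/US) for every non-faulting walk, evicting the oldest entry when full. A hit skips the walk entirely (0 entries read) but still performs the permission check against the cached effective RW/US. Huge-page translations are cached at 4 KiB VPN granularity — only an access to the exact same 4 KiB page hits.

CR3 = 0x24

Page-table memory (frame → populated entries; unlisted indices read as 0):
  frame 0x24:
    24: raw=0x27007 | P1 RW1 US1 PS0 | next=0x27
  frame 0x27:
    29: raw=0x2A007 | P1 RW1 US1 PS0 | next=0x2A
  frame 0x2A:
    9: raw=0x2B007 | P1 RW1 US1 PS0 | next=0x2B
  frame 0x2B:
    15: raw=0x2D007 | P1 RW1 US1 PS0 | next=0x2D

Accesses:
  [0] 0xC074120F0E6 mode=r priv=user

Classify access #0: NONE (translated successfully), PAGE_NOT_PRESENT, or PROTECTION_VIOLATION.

Trace:
#0 VA=0xC074120F0E6 (r,user):
  L0 @0x24[24] → 0x27007  P=1,RW=1,US=1,PS=0
  L1 @0x27[29] → 0x2A007  P=1,RW=1,US=1,PS=0
  L2 @0x2A[9] → 0x2B007  P=1,RW=1,US=1,PS=0
  L3 @0x2B[15] → 0x2D007  P=1,RW=1,US=1,PS=0
  ⇒ phys 0x2D0E6  [4 reads]

Access #0 fault: NONE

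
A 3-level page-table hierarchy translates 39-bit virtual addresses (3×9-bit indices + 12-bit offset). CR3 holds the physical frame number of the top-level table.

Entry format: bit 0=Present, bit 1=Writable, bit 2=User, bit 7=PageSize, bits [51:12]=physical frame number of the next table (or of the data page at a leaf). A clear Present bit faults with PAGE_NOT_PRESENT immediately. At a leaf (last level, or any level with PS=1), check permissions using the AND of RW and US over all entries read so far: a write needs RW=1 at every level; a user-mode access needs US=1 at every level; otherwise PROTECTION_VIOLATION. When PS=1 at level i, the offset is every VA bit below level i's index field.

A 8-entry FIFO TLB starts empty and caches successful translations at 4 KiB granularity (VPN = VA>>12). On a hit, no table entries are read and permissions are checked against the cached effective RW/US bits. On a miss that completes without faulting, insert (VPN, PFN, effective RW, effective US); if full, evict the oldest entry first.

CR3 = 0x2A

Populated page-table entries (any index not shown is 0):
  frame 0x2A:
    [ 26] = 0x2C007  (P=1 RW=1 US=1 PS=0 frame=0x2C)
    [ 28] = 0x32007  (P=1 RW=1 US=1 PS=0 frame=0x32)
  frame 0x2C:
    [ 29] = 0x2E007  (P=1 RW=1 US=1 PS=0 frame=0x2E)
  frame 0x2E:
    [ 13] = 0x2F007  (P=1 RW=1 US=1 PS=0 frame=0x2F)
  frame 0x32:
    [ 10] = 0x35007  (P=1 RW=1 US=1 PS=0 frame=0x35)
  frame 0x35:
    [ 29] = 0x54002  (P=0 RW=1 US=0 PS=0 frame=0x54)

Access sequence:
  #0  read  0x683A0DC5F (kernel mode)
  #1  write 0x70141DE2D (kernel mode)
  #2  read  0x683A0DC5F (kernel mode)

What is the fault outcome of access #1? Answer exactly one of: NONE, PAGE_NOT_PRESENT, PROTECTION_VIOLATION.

Per-access translation:
#0 VA=0x683A0DC5F (r,kernel):
  L0 @0x2A[26] → 0x2C007  P=1,RW=1,US=1,PS=0
  L1 @0x2C[29] → 0x2E007  P=1,RW=1,US=1,PS=0
  L2 @0x2E[13] → 0x2F007  P=1,RW=1,US=1,PS=0
  → PA=0x2FC5F  (3 entries read)
#1 VA=0x70141DE2D (w,kernel):
  L0 @0x2A[28] → 0x32007  P=1,RW=1,US=1,PS=0
  L1 @0x32[10] → 0x35007  P=1,RW=1,US=1,PS=0
  L2 @0x35[29] → 0x54002  P=0,RW=1,US=0,PS=0
  ⇒ fault: PAGE_NOT_PRESENT  — 3 lookups
#2 VA=0x683A0DC5F (r,kernel):
  TLB hit vpn=0x683A0D → PA=0x2FC5F

Access #1 fault: PAGE_NOT_PRESENT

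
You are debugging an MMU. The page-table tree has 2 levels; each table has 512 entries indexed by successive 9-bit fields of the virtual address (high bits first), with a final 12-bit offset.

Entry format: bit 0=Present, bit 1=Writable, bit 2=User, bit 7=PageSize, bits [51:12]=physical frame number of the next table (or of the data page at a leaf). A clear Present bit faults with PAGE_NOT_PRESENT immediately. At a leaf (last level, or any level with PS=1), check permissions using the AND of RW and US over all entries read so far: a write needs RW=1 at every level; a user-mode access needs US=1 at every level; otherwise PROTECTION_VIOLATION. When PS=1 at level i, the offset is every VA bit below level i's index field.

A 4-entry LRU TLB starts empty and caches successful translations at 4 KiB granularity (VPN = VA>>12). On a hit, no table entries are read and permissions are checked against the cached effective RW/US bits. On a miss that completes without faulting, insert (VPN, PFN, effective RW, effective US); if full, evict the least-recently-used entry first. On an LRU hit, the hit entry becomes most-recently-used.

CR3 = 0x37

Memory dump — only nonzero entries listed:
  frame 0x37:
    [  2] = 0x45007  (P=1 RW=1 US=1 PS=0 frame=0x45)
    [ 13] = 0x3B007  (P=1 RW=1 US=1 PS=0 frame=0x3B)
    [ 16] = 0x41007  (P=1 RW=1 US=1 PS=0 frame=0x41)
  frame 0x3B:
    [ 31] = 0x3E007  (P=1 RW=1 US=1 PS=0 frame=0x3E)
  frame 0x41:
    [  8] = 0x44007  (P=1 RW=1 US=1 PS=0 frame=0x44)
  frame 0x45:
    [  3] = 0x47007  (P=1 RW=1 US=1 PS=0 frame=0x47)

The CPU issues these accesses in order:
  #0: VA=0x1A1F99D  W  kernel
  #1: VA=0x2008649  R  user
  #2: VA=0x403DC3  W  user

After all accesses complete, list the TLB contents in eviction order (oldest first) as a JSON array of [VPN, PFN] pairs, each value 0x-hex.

Per-access translation:
#0 VA=0x1A1F99D (w,kernel):
  [0] read 0x37 idx=13: raw=0x3B007 flags P=1 W=1 U=1 S=0
  [1] read 0x3B idx=31: raw=0x3E007 flags P=1 W=1 U=1 S=0
  ✓ 0x3E99D  — 2 lookups
#1 VA=0x2008649 (r,user):
  [0] read 0x37 idx=16: raw=0x41007 flags P=1 W=1 U=1 S=0
  [1] read 0x41 idx=8: raw=0x44007 flags P=1 W=1 U=1 S=0
  ✓ 0x44649  — 2 lookups
#2 VA=0x403DC3 (w,user):
  [0] read 0x37 idx=2: raw=0x45007 flags P=1 W=1 U=1 S=0
  [1] read 0x45 idx=3: raw=0x47007 flags P=1 W=1 U=1 S=0
  ✓ 0x47DC3  — 2 lookups

TLB: [["0x1A1F", "0x3E"], ["0x2008", "0x44"], ["0x403", "0x47"]]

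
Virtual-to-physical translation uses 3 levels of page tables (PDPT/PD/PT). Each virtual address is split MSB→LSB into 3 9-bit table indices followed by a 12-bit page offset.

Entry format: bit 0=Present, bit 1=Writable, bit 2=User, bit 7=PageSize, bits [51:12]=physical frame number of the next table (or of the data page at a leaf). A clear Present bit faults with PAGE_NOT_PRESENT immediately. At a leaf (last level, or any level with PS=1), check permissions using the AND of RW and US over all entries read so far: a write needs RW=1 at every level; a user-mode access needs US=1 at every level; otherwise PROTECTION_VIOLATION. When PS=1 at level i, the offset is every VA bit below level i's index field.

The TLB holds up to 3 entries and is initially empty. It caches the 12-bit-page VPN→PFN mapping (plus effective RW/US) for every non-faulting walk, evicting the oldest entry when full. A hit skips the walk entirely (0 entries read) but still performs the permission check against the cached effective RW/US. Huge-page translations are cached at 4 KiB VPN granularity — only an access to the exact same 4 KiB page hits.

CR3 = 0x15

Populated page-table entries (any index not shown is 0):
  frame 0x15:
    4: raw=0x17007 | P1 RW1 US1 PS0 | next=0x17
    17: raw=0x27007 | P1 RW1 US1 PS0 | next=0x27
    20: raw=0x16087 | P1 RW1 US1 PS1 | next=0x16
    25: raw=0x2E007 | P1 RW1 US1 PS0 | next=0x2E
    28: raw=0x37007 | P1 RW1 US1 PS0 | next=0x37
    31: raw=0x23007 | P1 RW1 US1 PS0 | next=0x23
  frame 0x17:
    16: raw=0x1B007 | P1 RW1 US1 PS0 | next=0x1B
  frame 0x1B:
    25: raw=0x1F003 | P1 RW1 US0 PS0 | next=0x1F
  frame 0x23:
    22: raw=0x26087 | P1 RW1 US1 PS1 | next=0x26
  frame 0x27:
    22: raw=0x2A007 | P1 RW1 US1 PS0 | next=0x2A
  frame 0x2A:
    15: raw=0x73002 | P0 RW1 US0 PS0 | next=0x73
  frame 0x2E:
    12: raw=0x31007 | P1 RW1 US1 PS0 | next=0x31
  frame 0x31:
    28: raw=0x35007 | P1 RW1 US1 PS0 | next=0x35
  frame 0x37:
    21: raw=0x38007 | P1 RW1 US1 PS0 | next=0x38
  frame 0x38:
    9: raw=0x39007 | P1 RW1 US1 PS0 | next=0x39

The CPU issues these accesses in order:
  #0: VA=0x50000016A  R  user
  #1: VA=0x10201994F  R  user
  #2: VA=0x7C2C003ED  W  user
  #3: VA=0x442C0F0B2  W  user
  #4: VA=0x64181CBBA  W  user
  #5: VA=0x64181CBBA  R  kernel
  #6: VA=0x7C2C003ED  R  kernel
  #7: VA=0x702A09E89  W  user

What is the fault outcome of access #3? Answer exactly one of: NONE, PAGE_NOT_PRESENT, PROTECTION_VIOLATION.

Per-access translation:
#0 VA=0x50000016A (r,user):
  [0] read 0x15 idx=20: raw=0x16087 flags P=1 W=1 U=1 S=1
  ✓ 0x1616A (huge @L0)  — 1 lookups
#1 VA=0x10201994F (r,user):
  [0] read 0x15 idx=4: raw=0x17007 flags P=1 W=1 U=1 S=0
  [1] read 0x17 idx=16: raw=0x1B007 flags P=1 W=1 U=1 S=0
  [2] read 0x1B idx=25: raw=0x1F003 flags P=1 W=1 U=0 S=0
  ⇒ fault: PROTECTION_VIOLATION  — 3 lookups
#2 VA=0x7C2C003ED (w,user):
  [0] read 0x15 idx=31: raw=0x23007 flags P=1 W=1 U=1 S=0
  [1] read 0x23 idx=22: raw=0x26087 flags P=1 W=1 U=1 S=1
  ✓ 0x263ED (huge @L1)  — 2 lookups
#3 VA=0x442C0F0B2 (w,user):
  [0] read 0x15 idx=17: raw=0x27007 flags P=1 W=1 U=1 S=0
  [1] read 0x27 idx=22: raw=0x2A007 flags P=1 W=1 U=1 S=0
  [2] read 0x2A idx=15: raw=0x73002 flags P=0 W=1 U=0 S=0
  ⇒ fault: PAGE_NOT_PRESENT  — 3 lookups
#4 VA=0x64181CBBA (w,user):
  [0] read 0x15 idx=25: raw=0x2E007 flags P=1 W=1 U=1 S=0
  [1] read 0x2E idx=12: raw=0x31007 flags P=1 W=1 U=1 S=0
  [2] read 0x31 idx=28: raw=0x35007 flags P=1 W=1 U=1 S=0
  ✓ 0x35BBA  — 3 lookups
#5 VA=0x64181CBBA (r,kernel):
  TLB hit vpn=0x64181C → PA=0x35BBA
#6 VA=0x7C2C003ED (r,kernel):
  TLB hit vpn=0x7C2C00 → PA=0x263ED
#7 VA=0x702A09E89 (w,user):
  [0] read 0x15 idx=28: raw=0x37007 flags P=1 W=1 U=1 S=0
  [1] read 0x37 idx=21: raw=0x38007 flags P=1 W=1 U=1 S=0
  [2] read 0x38 idx=9: raw=0x39007 flags P=1 W=1 U=1 S=0
  ✓ 0x39E89  — 3 lookups

Access #3 fault: PAGE_NOT_PRESENT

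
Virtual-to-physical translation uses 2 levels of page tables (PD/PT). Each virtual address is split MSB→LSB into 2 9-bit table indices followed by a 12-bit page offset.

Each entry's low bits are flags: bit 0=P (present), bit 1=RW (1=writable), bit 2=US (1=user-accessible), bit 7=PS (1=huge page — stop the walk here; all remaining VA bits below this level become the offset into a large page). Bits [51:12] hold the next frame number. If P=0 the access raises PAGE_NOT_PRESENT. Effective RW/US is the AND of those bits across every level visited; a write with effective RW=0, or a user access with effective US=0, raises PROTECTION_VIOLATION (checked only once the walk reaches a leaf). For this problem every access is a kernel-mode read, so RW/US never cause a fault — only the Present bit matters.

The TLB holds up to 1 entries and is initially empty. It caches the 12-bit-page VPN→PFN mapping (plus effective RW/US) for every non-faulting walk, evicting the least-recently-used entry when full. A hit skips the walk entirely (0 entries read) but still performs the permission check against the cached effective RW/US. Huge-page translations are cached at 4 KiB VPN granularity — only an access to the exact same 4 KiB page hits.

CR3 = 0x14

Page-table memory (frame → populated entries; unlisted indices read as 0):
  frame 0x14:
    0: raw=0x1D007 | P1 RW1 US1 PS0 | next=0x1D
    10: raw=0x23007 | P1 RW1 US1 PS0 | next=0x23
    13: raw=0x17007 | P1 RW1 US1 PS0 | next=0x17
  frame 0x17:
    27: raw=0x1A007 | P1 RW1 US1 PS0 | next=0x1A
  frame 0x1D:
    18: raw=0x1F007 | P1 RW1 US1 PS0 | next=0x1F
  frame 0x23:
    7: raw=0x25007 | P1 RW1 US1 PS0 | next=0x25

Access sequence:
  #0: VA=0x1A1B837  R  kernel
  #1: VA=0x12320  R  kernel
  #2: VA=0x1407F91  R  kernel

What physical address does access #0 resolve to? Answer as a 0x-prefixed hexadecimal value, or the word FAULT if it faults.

Walk each access:
#0 VA=0x1A1B837 (r,kernel):
  L0 @0x14[13] → 0x17007  P=1,RW=1,US=1,PS=0
  L1 @0x17[27] → 0x1A007  P=1,RW=1,US=1,PS=0
  ✓ 0x1A837  — 2 lookups
#1 VA=0x12320 (r,kernel):
  L0 @0x14[0] → 0x1D007  P=1,RW=1,US=1,PS=0
  L1 @0x1D[18] → 0x1F007  P=1,RW=1,US=1,PS=0
  ✓ 0x1F320  — 2 lookups
#2 VA=0x1407F91 (r,kernel):
  L0 @0x14[10] → 0x23007  P=1,RW=1,US=1,PS=0
  L1 @0x23[7] → 0x25007  P=1,RW=1,US=1,PS=0
  ✓ 0x25F91  — 2 lookups

Access #0 PA: 0x1A837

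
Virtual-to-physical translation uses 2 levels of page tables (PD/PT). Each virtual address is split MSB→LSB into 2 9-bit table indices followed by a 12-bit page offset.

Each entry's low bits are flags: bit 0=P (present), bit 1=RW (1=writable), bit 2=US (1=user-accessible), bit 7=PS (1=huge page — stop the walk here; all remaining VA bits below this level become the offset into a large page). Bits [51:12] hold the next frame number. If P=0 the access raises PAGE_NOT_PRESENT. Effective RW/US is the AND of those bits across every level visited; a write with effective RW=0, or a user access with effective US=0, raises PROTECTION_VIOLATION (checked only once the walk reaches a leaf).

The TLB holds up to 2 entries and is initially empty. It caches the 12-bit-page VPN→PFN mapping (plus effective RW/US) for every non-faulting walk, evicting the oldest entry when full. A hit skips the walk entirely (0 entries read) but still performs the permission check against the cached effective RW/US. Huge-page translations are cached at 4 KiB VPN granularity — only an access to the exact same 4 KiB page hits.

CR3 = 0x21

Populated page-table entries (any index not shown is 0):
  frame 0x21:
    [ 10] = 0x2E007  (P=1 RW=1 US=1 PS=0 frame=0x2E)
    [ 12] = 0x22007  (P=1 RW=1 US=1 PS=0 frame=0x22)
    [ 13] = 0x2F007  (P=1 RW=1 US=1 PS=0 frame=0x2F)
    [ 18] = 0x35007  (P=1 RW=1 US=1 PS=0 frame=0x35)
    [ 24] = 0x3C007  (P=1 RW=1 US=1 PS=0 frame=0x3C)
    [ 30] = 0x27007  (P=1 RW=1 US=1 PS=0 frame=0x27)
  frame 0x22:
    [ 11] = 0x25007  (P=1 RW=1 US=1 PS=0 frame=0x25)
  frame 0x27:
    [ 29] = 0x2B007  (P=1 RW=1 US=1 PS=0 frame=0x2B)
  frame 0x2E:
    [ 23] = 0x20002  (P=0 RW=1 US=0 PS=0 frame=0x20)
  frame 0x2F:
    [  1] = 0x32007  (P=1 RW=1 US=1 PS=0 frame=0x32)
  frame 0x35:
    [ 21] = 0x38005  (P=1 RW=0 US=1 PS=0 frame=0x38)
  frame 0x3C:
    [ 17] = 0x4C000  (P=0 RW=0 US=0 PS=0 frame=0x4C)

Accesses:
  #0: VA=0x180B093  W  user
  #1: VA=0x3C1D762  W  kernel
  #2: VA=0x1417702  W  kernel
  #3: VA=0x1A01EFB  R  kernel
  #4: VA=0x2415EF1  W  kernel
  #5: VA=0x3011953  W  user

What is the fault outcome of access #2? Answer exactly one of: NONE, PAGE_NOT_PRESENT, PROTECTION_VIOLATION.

Trace:
#0 VA=0x180B093 (w,user):
  L0: frame=0x21 idx=12 entry=0x22007 [P=1 RW=1 US=1 PS=0]
  L1: frame=0x22 idx=11 entry=0x25007 [P=1 RW=1 US=1 PS=0]
  → PA=0x25093  (2 entries read)
#1 VA=0x3C1D762 (w,kernel):
  L0: frame=0x21 idx=30 entry=0x27007 [P=1 RW=1 US=1 PS=0]
  L1: frame=0x27 idx=29 entry=0x2B007 [P=1 RW=1 US=1 PS=0]
  → PA=0x2B762  (2 entries read)
#2 VA=0x1417702 (w,kernel):
  L0: frame=0x21 idx=10 entry=0x2E007 [P=1 RW=1 US=1 PS=0]
  L1: frame=0x2E idx=23 entry=0x20002 [P=0 RW=1 US=0 PS=0]
  ✗ PAGE_NOT_PRESENT  [2 reads]
#3 VA=0x1A01EFB (r,kernel):
  L0: frame=0x21 idx=13 entry=0x2F007 [P=1 RW=1 US=1 PS=0]
  L1: frame=0x2F idx=1 entry=0x32007 [P=1 RW=1 US=1 PS=0]
  → PA=0x32EFB  (2 entries read)
#4 VA=0x2415EF1 (w,kernel):
  L0: frame=0x21 idx=18 entry=0x35007 [P=1 RW=1 US=1 PS=0]
  L1: frame=0x35 idx=21 entry=0x38005 [P=1 RW=0 US=1 PS=0]
  ✗ PROTECTION_VIOLATION  [2 reads]
#5 VA=0x3011953 (w,user):
  L0: frame=0x21 idx=24 entry=0x3C007 [P=1 RW=1 US=1 PS=0]
  L1: frame=0x3C idx=17 entry=0x4C000 [P=0 RW=0 US=0 PS=0]
  ✗ PAGE_NOT_PRESENT  [2 reads]

Access #2 fault: PAGE_NOT_PRESENT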